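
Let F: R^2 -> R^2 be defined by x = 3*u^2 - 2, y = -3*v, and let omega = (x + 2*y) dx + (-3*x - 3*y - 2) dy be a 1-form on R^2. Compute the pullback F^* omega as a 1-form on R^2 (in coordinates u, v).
F^* omega = (6*u*(3*u^2 - 6*v - 2)) du + (27*u^2 - 27*v - 12) dv

Using F^*(f dg) = (f ∘ F) d(g ∘ F), substitute each coordinate x_i by F_i(u, v) in f_i, and replace dx_i by d F_i = (∂F_i/∂u) du + (∂F_i/∂v) dv.
  For the x component: f_1(F) = 3*u^2 - 6*v - 2; d F_1 = (6*u) du + (0) dv
  For the y component: f_2(F) = -9*u^2 + 9*v + 4; d F_2 = (0) du + (-3) dv
Combining and collecting du, dv coefficients:
  coeff of du: 6*u*(3*u^2 - 6*v - 2)
  coeff of dv: 27*u^2 - 27*v - 12
F^* omega = (6*u*(3*u^2 - 6*v - 2)) du + (27*u^2 - 27*v - 12) dv.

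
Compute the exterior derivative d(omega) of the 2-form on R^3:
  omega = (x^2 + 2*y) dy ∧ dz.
d(omega) = (2*x) dx ∧ dy ∧ dz

For a 2-form omega = sum_{i<j} g_{ij} dx_i ∧ dx_j, the exterior derivative is
  d(omega) = sum_{i<j} d(g_{ij}) ∧ dx_i ∧ dx_j = sum_{i<j, k} (∂g_{ij}/∂x_k) dx_k ∧ dx_i ∧ dx_j.
Expand each term, using dx_k ∧ dx_i ∧ dx_j = sgn(permutation) dx_{(a)} ∧ dx_{(b)} ∧ dx_{(c)} with (a < b < c) sorted:
  d(x^2 + 2*y) includes (∂/∂x)(x^2 + 2*y) dx = (2*x) dx, which multiplied by dy ∧ dz gives (2*x) dx ∧ dy ∧ dz
Collecting like 3-forms: d(omega) = (2*x) dx ∧ dy ∧ dz.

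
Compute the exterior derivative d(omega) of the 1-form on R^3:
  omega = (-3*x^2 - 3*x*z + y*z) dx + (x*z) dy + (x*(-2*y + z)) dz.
d(omega) = (3*x - 3*y + z) dx ∧ dz + (-3*x) dy ∧ dz

For a 1-form omega = sum_i f_i dx_i, the exterior derivative is
  d(omega) = sum_{i < j} (∂f_j/∂x_i - ∂f_i/∂x_j) dx_i ∧ dx_j.
  coefficient of dx ∧ dz: ∂f_3/∂x - ∂f_1/∂z = ∂(x*(-2*y + z))/∂x - ∂(-3*x^2 - 3*x*z + y*z)/∂z = 3*x - 3*y + z
  coefficient of dy ∧ dz: ∂f_3/∂y - ∂f_2/∂z = ∂(x*(-2*y + z))/∂y - ∂(x*z)/∂z = -3*x
Assembling: d(omega) = (3*x - 3*y + z) dx ∧ dz + (-3*x) dy ∧ dz.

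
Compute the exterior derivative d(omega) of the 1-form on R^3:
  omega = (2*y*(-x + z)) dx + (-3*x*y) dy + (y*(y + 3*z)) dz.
d(omega) = (2*x - 3*y - 2*z) dx ∧ dy + (-2*y) dx ∧ dz + (2*y + 3*z) dy ∧ dz

For a 1-form omega = sum_i f_i dx_i, the exterior derivative is
  d(omega) = sum_{i < j} (∂f_j/∂x_i - ∂f_i/∂x_j) dx_i ∧ dx_j.
  coefficient of dx ∧ dy: ∂f_2/∂x - ∂f_1/∂y = ∂(-3*x*y)/∂x - ∂(2*y*(-x + z))/∂y = 2*x - 3*y - 2*z
  coefficient of dx ∧ dz: ∂f_3/∂x - ∂f_1/∂z = ∂(y*(y + 3*z))/∂x - ∂(2*y*(-x + z))/∂z = -2*y
  coefficient of dy ∧ dz: ∂f_3/∂y - ∂f_2/∂z = ∂(y*(y + 3*z))/∂y - ∂(-3*x*y)/∂z = 2*y + 3*z
Assembling: d(omega) = (2*x - 3*y - 2*z) dx ∧ dy + (-2*y) dx ∧ dz + (2*y + 3*z) dy ∧ dz.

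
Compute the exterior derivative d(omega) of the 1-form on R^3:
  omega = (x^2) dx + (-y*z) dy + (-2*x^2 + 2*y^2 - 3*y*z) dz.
d(omega) = (-4*x) dx ∧ dz + (5*y - 3*z) dy ∧ dz

For a 1-form omega = sum_i f_i dx_i, the exterior derivative is
  d(omega) = sum_{i < j} (∂f_j/∂x_i - ∂f_i/∂x_j) dx_i ∧ dx_j.
  coefficient of dx ∧ dz: ∂f_3/∂x - ∂f_1/∂z = ∂(-2*x^2 + 2*y^2 - 3*y*z)/∂x - ∂(x^2)/∂z = -4*x
  coefficient of dy ∧ dz: ∂f_3/∂y - ∂f_2/∂z = ∂(-2*x^2 + 2*y^2 - 3*y*z)/∂y - ∂(-y*z)/∂z = 5*y - 3*z
Assembling: d(omega) = (-4*x) dx ∧ dz + (5*y - 3*z) dy ∧ dz.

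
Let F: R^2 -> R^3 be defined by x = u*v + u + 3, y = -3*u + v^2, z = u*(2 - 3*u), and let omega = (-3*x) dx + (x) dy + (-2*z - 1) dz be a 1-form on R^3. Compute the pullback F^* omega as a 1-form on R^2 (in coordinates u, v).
F^* omega = (-36*u^3 + 36*u^2 - 3*u*v^2 - 9*u*v - 8*u - 9*v - 20) du + (-3*u^2*v - 3*u^2 + 2*u*v^2 + 2*u*v - 9*u + 6*v) dv

Using F^*(f dg) = (f ∘ F) d(g ∘ F), substitute each coordinate x_i by F_i(u, v) in f_i, and replace dx_i by d F_i = (∂F_i/∂u) du + (∂F_i/∂v) dv.
  For the x component: f_1(F) = -3*u*v - 3*u - 9; d F_1 = (v + 1) du + (u) dv
  For the y component: f_2(F) = u*v + u + 3; d F_2 = (-3) du + (2*v) dv
  For the z component: f_3(F) = 6*u^2 - 4*u - 1; d F_3 = (2 - 6*u) du + (0) dv
Combining and collecting du, dv coefficients:
  coeff of du: -36*u^3 + 36*u^2 - 3*u*v^2 - 9*u*v - 8*u - 9*v - 20
  coeff of dv: -3*u^2*v - 3*u^2 + 2*u*v^2 + 2*u*v - 9*u + 6*v
F^* omega = (-36*u^3 + 36*u^2 - 3*u*v^2 - 9*u*v - 8*u - 9*v - 20) du + (-3*u^2*v - 3*u^2 + 2*u*v^2 + 2*u*v - 9*u + 6*v) dv.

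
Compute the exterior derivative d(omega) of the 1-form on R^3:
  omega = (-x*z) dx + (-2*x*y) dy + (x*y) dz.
d(omega) = (-2*y) dx ∧ dy + (x + y) dx ∧ dz + (x) dy ∧ dz

For a 1-form omega = sum_i f_i dx_i, the exterior derivative is
  d(omega) = sum_{i < j} (∂f_j/∂x_i - ∂f_i/∂x_j) dx_i ∧ dx_j.
  coefficient of dx ∧ dy: ∂f_2/∂x - ∂f_1/∂y = ∂(-2*x*y)/∂x - ∂(-x*z)/∂y = -2*y
  coefficient of dx ∧ dz: ∂f_3/∂x - ∂f_1/∂z = ∂(x*y)/∂x - ∂(-x*z)/∂z = x + y
  coefficient of dy ∧ dz: ∂f_3/∂y - ∂f_2/∂z = ∂(x*y)/∂y - ∂(-2*x*y)/∂z = x
Assembling: d(omega) = (-2*y) dx ∧ dy + (x + y) dx ∧ dz + (x) dy ∧ dz.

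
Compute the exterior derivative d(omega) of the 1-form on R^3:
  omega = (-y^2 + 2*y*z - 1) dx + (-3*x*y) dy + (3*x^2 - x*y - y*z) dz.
d(omega) = (-y - 2*z) dx ∧ dy + (6*x - 3*y) dx ∧ dz + (-x - z) dy ∧ dz

For a 1-form omega = sum_i f_i dx_i, the exterior derivative is
  d(omega) = sum_{i < j} (∂f_j/∂x_i - ∂f_i/∂x_j) dx_i ∧ dx_j.
  coefficient of dx ∧ dy: ∂f_2/∂x - ∂f_1/∂y = ∂(-3*x*y)/∂x - ∂(-y^2 + 2*y*z - 1)/∂y = -y - 2*z
  coefficient of dx ∧ dz: ∂f_3/∂x - ∂f_1/∂z = ∂(3*x^2 - x*y - y*z)/∂x - ∂(-y^2 + 2*y*z - 1)/∂z = 6*x - 3*y
  coefficient of dy ∧ dz: ∂f_3/∂y - ∂f_2/∂z = ∂(3*x^2 - x*y - y*z)/∂y - ∂(-3*x*y)/∂z = -x - z
Assembling: d(omega) = (-y - 2*z) dx ∧ dy + (6*x - 3*y) dx ∧ dz + (-x - z) dy ∧ dz.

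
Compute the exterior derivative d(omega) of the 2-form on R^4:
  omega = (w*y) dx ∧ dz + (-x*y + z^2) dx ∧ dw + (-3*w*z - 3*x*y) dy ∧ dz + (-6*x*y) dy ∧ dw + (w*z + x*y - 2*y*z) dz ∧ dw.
d(omega) = (-w - 3*y) dx ∧ dy ∧ dz + (2*y - 2*z) dx ∧ dz ∧ dw + (x - 6*y) dx ∧ dy ∧ dw + (x - 5*z) dy ∧ dz ∧ dw

For a 2-form omega = sum_{i<j} g_{ij} dx_i ∧ dx_j, the exterior derivative is
  d(omega) = sum_{i<j} d(g_{ij}) ∧ dx_i ∧ dx_j = sum_{i<j, k} (∂g_{ij}/∂x_k) dx_k ∧ dx_i ∧ dx_j.
Expand each term, using dx_k ∧ dx_i ∧ dx_j = sgn(permutation) dx_{(a)} ∧ dx_{(b)} ∧ dx_{(c)} with (a < b < c) sorted:
  d(w*y) includes (∂/∂y)(w*y) dy = (w) dy, which multiplied by dx ∧ dz gives (-w) dx ∧ dy ∧ dz
  d(w*y) includes (∂/∂w)(w*y) dw = (y) dw, which multiplied by dx ∧ dz gives (y) dx ∧ dz ∧ dw
  d(-x*y + z^2) includes (∂/∂y)(-x*y + z^2) dy = (-x) dy, which multiplied by dx ∧ dw gives (x) dx ∧ dy ∧ dw
  d(-x*y + z^2) includes (∂/∂z)(-x*y + z^2) dz = (2*z) dz, which multiplied by dx ∧ dw gives (-2*z) dx ∧ dz ∧ dw
  d(-3*w*z - 3*x*y) includes (∂/∂x)(-3*w*z - 3*x*y) dx = (-3*y) dx, which multiplied by dy ∧ dz gives (-3*y) dx ∧ dy ∧ dz
  d(-3*w*z - 3*x*y) includes (∂/∂w)(-3*w*z - 3*x*y) dw = (-3*z) dw, which multiplied by dy ∧ dz gives (-3*z) dy ∧ dz ∧ dw
  d(-6*x*y) includes (∂/∂x)(-6*x*y) dx = (-6*y) dx, which multiplied by dy ∧ dw gives (-6*y) dx ∧ dy ∧ dw
  d(w*z + x*y - 2*y*z) includes (∂/∂x)(w*z + x*y - 2*y*z) dx = (y) dx, which multiplied by dz ∧ dw gives (y) dx ∧ dz ∧ dw
  d(w*z + x*y - 2*y*z) includes (∂/∂y)(w*z + x*y - 2*y*z) dy = (x - 2*z) dy, which multiplied by dz ∧ dw gives (x - 2*z) dy ∧ dz ∧ dw
Collecting like 3-forms: d(omega) = (-w - 3*y) dx ∧ dy ∧ dz + (2*y - 2*z) dx ∧ dz ∧ dw + (x - 6*y) dx ∧ dy ∧ dw + (x - 5*z) dy ∧ dz ∧ dw.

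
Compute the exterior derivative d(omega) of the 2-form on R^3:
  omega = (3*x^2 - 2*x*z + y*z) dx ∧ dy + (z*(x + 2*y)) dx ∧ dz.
d(omega) = (-2*x + y - 2*z) dx ∧ dy ∧ dz

For a 2-form omega = sum_{i<j} g_{ij} dx_i ∧ dx_j, the exterior derivative is
  d(omega) = sum_{i<j} d(g_{ij}) ∧ dx_i ∧ dx_j = sum_{i<j, k} (∂g_{ij}/∂x_k) dx_k ∧ dx_i ∧ dx_j.
Expand each term, using dx_k ∧ dx_i ∧ dx_j = sgn(permutation) dx_{(a)} ∧ dx_{(b)} ∧ dx_{(c)} with (a < b < c) sorted:
  d(3*x^2 - 2*x*z + y*z) includes (∂/∂z)(3*x^2 - 2*x*z + y*z) dz = (-2*x + y) dz, which multiplied by dx ∧ dy gives (-2*x + y) dx ∧ dy ∧ dz
  d(z*(x + 2*y)) includes (∂/∂y)(z*(x + 2*y)) dy = (2*z) dy, which multiplied by dx ∧ dz gives (-2*z) dx ∧ dy ∧ dz
Collecting like 3-forms: d(omega) = (-2*x + y - 2*z) dx ∧ dy ∧ dz.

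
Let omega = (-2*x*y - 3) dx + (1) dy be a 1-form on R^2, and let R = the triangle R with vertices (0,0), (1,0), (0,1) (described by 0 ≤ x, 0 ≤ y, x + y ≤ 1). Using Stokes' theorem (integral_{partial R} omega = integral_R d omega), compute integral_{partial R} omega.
integral_(partial R) omega = 1/3

Stokes: integral_partial_R omega = integral_R d omega with d omega = (∂Q/∂x - ∂P/∂y) dx ∧ dy.
  ∂Q/∂x = 0
  ∂P/∂y = -2*x
  integrand = ∂Q/∂x - ∂P/∂y = 2*x.
Integrating over R: integral_0^1 integral_0^{1-x} (2*x) dy dx = 1/3.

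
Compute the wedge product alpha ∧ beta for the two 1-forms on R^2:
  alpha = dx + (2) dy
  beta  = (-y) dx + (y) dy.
alpha ∧ beta = (3*y) dx ∧ dy

Distribute the wedge, using dx_i ∧ dx_j = -dx_j ∧ dx_i and dx_i ∧ dx_i = 0. For each pair (i, j) with i < j, the coefficient of dx_i ∧ dx_j in alpha ∧ beta is (alpha_i * beta_j - alpha_j * beta_i). Collecting: alpha ∧ beta = (3*y) dx ∧ dy.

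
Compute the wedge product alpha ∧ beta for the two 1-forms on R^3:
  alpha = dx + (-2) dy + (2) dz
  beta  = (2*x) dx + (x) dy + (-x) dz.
alpha ∧ beta = (5*x) dx ∧ dy + (-5*x) dx ∧ dz

Distribute the wedge, using dx_i ∧ dx_j = -dx_j ∧ dx_i and dx_i ∧ dx_i = 0. For each pair (i, j) with i < j, the coefficient of dx_i ∧ dx_j in alpha ∧ beta is (alpha_i * beta_j - alpha_j * beta_i). Collecting: alpha ∧ beta = (5*x) dx ∧ dy + (-5*x) dx ∧ dz.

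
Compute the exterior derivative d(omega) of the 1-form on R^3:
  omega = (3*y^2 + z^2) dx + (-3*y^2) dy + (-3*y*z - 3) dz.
d(omega) = (-6*y) dx ∧ dy + (-2*z) dx ∧ dz + (-3*z) dy ∧ dz

For a 1-form omega = sum_i f_i dx_i, the exterior derivative is
  d(omega) = sum_{i < j} (∂f_j/∂x_i - ∂f_i/∂x_j) dx_i ∧ dx_j.
  coefficient of dx ∧ dy: ∂f_2/∂x - ∂f_1/∂y = ∂(-3*y^2)/∂x - ∂(3*y^2 + z^2)/∂y = -6*y
  coefficient of dx ∧ dz: ∂f_3/∂x - ∂f_1/∂z = ∂(-3*y*z - 3)/∂x - ∂(3*y^2 + z^2)/∂z = -2*z
  coefficient of dy ∧ dz: ∂f_3/∂y - ∂f_2/∂z = ∂(-3*y*z - 3)/∂y - ∂(-3*y^2)/∂z = -3*z
Assembling: d(omega) = (-6*y) dx ∧ dy + (-2*z) dx ∧ dz + (-3*z) dy ∧ dz.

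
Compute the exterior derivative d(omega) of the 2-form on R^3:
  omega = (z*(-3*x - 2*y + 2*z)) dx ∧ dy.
d(omega) = (-3*x - 2*y + 4*z) dx ∧ dy ∧ dz

For a 2-form omega = sum_{i<j} g_{ij} dx_i ∧ dx_j, the exterior derivative is
  d(omega) = sum_{i<j} d(g_{ij}) ∧ dx_i ∧ dx_j = sum_{i<j, k} (∂g_{ij}/∂x_k) dx_k ∧ dx_i ∧ dx_j.
Expand each term, using dx_k ∧ dx_i ∧ dx_j = sgn(permutation) dx_{(a)} ∧ dx_{(b)} ∧ dx_{(c)} with (a < b < c) sorted:
  d(z*(-3*x - 2*y + 2*z)) includes (∂/∂z)(z*(-3*x - 2*y + 2*z)) dz = (-3*x - 2*y + 4*z) dz, which multiplied by dx ∧ dy gives (-3*x - 2*y + 4*z) dx ∧ dy ∧ dz
Collecting like 3-forms: d(omega) = (-3*x - 2*y + 4*z) dx ∧ dy ∧ dz.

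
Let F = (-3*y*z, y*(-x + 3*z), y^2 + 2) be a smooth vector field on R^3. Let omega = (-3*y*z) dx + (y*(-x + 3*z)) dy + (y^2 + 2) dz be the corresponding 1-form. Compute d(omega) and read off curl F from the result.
d(omega) = (-y) dy ∧ dz + (-3*y) dz ∧ dx + (-y + 3*z) dx ∧ dy; curl F = (-y, -3*y, -y + 3*z)

d omega = sum_{i<j} (∂f_j/∂x_i - ∂f_i/∂x_j) dx_i ∧ dx_j. Under the identification (dy ∧ dz, dz ∧ dx, dx ∧ dy) ↔ (e_x, e_y, e_z), the coefficients are exactly the components of curl F. Compute:
  ∂R/∂y - ∂Q/∂z = (2*y) - (3*y) = -y
  ∂P/∂z - ∂R/∂x = (-3*y) - (0) = -3*y
  ∂Q/∂x - ∂P/∂y = (-y) - (-3*z) = -y + 3*z.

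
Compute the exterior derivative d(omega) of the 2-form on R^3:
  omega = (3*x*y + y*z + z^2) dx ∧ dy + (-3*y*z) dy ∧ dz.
d(omega) = (y + 2*z) dx ∧ dy ∧ dz

For a 2-form omega = sum_{i<j} g_{ij} dx_i ∧ dx_j, the exterior derivative is
  d(omega) = sum_{i<j} d(g_{ij}) ∧ dx_i ∧ dx_j = sum_{i<j, k} (∂g_{ij}/∂x_k) dx_k ∧ dx_i ∧ dx_j.
Expand each term, using dx_k ∧ dx_i ∧ dx_j = sgn(permutation) dx_{(a)} ∧ dx_{(b)} ∧ dx_{(c)} with (a < b < c) sorted:
  d(3*x*y + y*z + z^2) includes (∂/∂z)(3*x*y + y*z + z^2) dz = (y + 2*z) dz, which multiplied by dx ∧ dy gives (y + 2*z) dx ∧ dy ∧ dz
Collecting like 3-forms: d(omega) = (y + 2*z) dx ∧ dy ∧ dz.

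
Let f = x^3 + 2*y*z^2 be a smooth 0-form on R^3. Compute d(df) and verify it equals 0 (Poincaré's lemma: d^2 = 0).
d(df) = 0

Step 1: df = sum_i (∂f/∂x_i) dx_i = (3*x^2) dx + (2*z^2) dy + (4*y*z) dz.
Step 2: Apply d again. Using the 1-form formula, the coefficient of dx ∧ dy in d(df) is ∂^2 f/∂x ∂y - ∂^2 f/∂y ∂x = (0) - (0) = 0 (equality of mixed partials for smooth f).
Similarly for dx ∧ dz and dy ∧ dz — all coefficients vanish. So d(df) = 0.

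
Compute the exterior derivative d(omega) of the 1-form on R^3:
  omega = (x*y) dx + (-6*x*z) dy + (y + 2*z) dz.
d(omega) = (-x - 6*z) dx ∧ dy + (6*x + 1) dy ∧ dz

For a 1-form omega = sum_i f_i dx_i, the exterior derivative is
  d(omega) = sum_{i < j} (∂f_j/∂x_i - ∂f_i/∂x_j) dx_i ∧ dx_j.
  coefficient of dx ∧ dy: ∂f_2/∂x - ∂f_1/∂y = ∂(-6*x*z)/∂x - ∂(x*y)/∂y = -x - 6*z
  coefficient of dy ∧ dz: ∂f_3/∂y - ∂f_2/∂z = ∂(y + 2*z)/∂y - ∂(-6*x*z)/∂z = 6*x + 1
Assembling: d(omega) = (-x - 6*z) dx ∧ dy + (6*x + 1) dy ∧ dz.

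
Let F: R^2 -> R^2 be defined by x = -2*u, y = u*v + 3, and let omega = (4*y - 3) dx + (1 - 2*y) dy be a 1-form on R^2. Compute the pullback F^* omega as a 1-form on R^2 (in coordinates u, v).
F^* omega = (-2*u*v^2 - 8*u*v - 5*v - 18) du + (u*(-2*u*v - 5)) dv

Using F^*(f dg) = (f ∘ F) d(g ∘ F), substitute each coordinate x_i by F_i(u, v) in f_i, and replace dx_i by d F_i = (∂F_i/∂u) du + (∂F_i/∂v) dv.
  For the x component: f_1(F) = 4*u*v + 9; d F_1 = (-2) du + (0) dv
  For the y component: f_2(F) = -2*u*v - 5; d F_2 = (v) du + (u) dv
Combining and collecting du, dv coefficients:
  coeff of du: -2*u*v^2 - 8*u*v - 5*v - 18
  coeff of dv: u*(-2*u*v - 5)
F^* omega = (-2*u*v^2 - 8*u*v - 5*v - 18) du + (u*(-2*u*v - 5)) dv.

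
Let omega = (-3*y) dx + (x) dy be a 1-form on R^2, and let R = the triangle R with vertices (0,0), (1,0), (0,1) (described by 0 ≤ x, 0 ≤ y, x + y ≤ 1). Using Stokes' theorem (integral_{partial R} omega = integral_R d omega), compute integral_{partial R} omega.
integral_(partial R) omega = 2

Stokes: integral_partial_R omega = integral_R d omega with d omega = (∂Q/∂x - ∂P/∂y) dx ∧ dy.
  ∂Q/∂x = 1
  ∂P/∂y = -3
  integrand = ∂Q/∂x - ∂P/∂y = 4.
Integrating over R: integral_0^1 integral_0^{1-x} (4) dy dx = 2.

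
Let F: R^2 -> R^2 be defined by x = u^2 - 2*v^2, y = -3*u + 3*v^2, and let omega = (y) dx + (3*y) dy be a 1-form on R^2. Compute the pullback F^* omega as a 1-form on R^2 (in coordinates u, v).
F^* omega = (-6*u^2 + 6*u*v^2 + 27*u - 27*v^2) du + (42*v*(-u + v^2)) dv

Using F^*(f dg) = (f ∘ F) d(g ∘ F), substitute each coordinate x_i by F_i(u, v) in f_i, and replace dx_i by d F_i = (∂F_i/∂u) du + (∂F_i/∂v) dv.
  For the x component: f_1(F) = -3*u + 3*v^2; d F_1 = (2*u) du + (-4*v) dv
  For the y component: f_2(F) = -9*u + 9*v^2; d F_2 = (-3) du + (6*v) dv
Combining and collecting du, dv coefficients:
  coeff of du: -6*u^2 + 6*u*v^2 + 27*u - 27*v^2
  coeff of dv: 42*v*(-u + v^2)
F^* omega = (-6*u^2 + 6*u*v^2 + 27*u - 27*v^2) du + (42*v*(-u + v^2)) dv.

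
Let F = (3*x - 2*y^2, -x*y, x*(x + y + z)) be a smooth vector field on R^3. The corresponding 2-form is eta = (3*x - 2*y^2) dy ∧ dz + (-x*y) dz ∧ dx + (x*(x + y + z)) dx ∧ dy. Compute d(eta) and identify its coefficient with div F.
d(eta) = (3) dx ∧ dy ∧ dz; div F = 3

For a 2-form in R^3 of the form above, applying d gives a 3-form with coefficient ∂P/∂x + ∂Q/∂y + ∂R/∂z:
  ∂P/∂x = 3
  ∂Q/∂y = -x
  ∂R/∂z = x
Sum = 3, which is exactly div F.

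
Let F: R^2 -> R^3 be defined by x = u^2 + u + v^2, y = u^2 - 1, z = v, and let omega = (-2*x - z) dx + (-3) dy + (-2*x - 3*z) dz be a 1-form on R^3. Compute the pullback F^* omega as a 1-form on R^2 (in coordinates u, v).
F^* omega = (-4*u^3 - 6*u^2 - 4*u*v^2 - 2*u*v - 8*u - 2*v^2 - v) du + (-4*u^2*v - 2*u^2 - 4*u*v - 2*u - 4*v^3 - 4*v^2 - 3*v) dv

Using F^*(f dg) = (f ∘ F) d(g ∘ F), substitute each coordinate x_i by F_i(u, v) in f_i, and replace dx_i by d F_i = (∂F_i/∂u) du + (∂F_i/∂v) dv.
  For the x component: f_1(F) = -2*u^2 - 2*u - 2*v^2 - v; d F_1 = (2*u + 1) du + (2*v) dv
  For the y component: f_2(F) = -3; d F_2 = (2*u) du + (0) dv
  For the z component: f_3(F) = -2*u^2 - 2*u - 2*v^2 - 3*v; d F_3 = (0) du + (1) dv
Combining and collecting du, dv coefficients:
  coeff of du: -4*u^3 - 6*u^2 - 4*u*v^2 - 2*u*v - 8*u - 2*v^2 - v
  coeff of dv: -4*u^2*v - 2*u^2 - 4*u*v - 2*u - 4*v^3 - 4*v^2 - 3*v
F^* omega = (-4*u^3 - 6*u^2 - 4*u*v^2 - 2*u*v - 8*u - 2*v^2 - v) du + (-4*u^2*v - 2*u^2 - 4*u*v - 2*u - 4*v^3 - 4*v^2 - 3*v) dv.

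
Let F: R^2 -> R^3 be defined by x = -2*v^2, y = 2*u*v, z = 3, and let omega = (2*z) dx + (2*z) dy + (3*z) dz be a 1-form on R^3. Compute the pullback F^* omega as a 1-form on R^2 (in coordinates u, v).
F^* omega = (12*v) du + (12*u - 24*v) dv

Using F^*(f dg) = (f ∘ F) d(g ∘ F), substitute each coordinate x_i by F_i(u, v) in f_i, and replace dx_i by d F_i = (∂F_i/∂u) du + (∂F_i/∂v) dv.
  For the x component: f_1(F) = 6; d F_1 = (0) du + (-4*v) dv
  For the y component: f_2(F) = 6; d F_2 = (2*v) du + (2*u) dv
  For the z component: f_3(F) = 9; d F_3 = (0) du + (0) dv
Combining and collecting du, dv coefficients:
  coeff of du: 12*v
  coeff of dv: 12*u - 24*v
F^* omega = (12*v) du + (12*u - 24*v) dv.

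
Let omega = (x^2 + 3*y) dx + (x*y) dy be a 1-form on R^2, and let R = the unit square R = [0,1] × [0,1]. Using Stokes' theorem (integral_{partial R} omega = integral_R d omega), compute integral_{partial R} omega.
integral_(partial R) omega = -5/2

Stokes: integral_partial_R omega = integral_R d omega with d omega = (∂Q/∂x - ∂P/∂y) dx ∧ dy.
  ∂Q/∂x = y
  ∂P/∂y = 3
  integrand = ∂Q/∂x - ∂P/∂y = y - 3.
Integrating over R: integral_0^1 integral_0^1 (y - 3) dx dy = -5/2.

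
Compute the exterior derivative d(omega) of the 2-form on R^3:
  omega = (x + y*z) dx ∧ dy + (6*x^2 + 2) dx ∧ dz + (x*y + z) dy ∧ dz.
d(omega) = (2*y) dx ∧ dy ∧ dz

For a 2-form omega = sum_{i<j} g_{ij} dx_i ∧ dx_j, the exterior derivative is
  d(omega) = sum_{i<j} d(g_{ij}) ∧ dx_i ∧ dx_j = sum_{i<j, k} (∂g_{ij}/∂x_k) dx_k ∧ dx_i ∧ dx_j.
Expand each term, using dx_k ∧ dx_i ∧ dx_j = sgn(permutation) dx_{(a)} ∧ dx_{(b)} ∧ dx_{(c)} with (a < b < c) sorted:
  d(x + y*z) includes (∂/∂z)(x + y*z) dz = (y) dz, which multiplied by dx ∧ dy gives (y) dx ∧ dy ∧ dz
  d(x*y + z) includes (∂/∂x)(x*y + z) dx = (y) dx, which multiplied by dy ∧ dz gives (y) dx ∧ dy ∧ dz
Collecting like 3-forms: d(omega) = (2*y) dx ∧ dy ∧ dz.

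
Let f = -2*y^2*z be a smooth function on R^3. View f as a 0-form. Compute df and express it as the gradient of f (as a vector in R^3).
df = (0) dx + (-4*y*z) dy + (-2*y^2) dz; grad f = (0, -4*y*z, -2*y^2)

For a 0-form f, d f = (∂f/∂x) dx + (∂f/∂y) dy + (∂f/∂z) dz. The components of the vector representation are exactly the entries of grad f in Cartesian coordinates:
  ∂f/∂x = 0
  ∂f/∂y = -4*y*z
  ∂f/∂z = -2*y^2.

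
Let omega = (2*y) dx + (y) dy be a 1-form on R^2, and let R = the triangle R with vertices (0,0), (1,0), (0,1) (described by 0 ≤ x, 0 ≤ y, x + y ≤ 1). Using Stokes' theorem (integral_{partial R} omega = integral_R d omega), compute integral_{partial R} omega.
integral_(partial R) omega = -1

Stokes: integral_partial_R omega = integral_R d omega with d omega = (∂Q/∂x - ∂P/∂y) dx ∧ dy.
  ∂Q/∂x = 0
  ∂P/∂y = 2
  integrand = ∂Q/∂x - ∂P/∂y = -2.
Integrating over R: integral_0^1 integral_0^{1-x} (-2) dy dx = -1.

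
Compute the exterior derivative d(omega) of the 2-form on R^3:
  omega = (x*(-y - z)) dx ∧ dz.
d(omega) = (x) dx ∧ dy ∧ dz

For a 2-form omega = sum_{i<j} g_{ij} dx_i ∧ dx_j, the exterior derivative is
  d(omega) = sum_{i<j} d(g_{ij}) ∧ dx_i ∧ dx_j = sum_{i<j, k} (∂g_{ij}/∂x_k) dx_k ∧ dx_i ∧ dx_j.
Expand each term, using dx_k ∧ dx_i ∧ dx_j = sgn(permutation) dx_{(a)} ∧ dx_{(b)} ∧ dx_{(c)} with (a < b < c) sorted:
  d(x*(-y - z)) includes (∂/∂y)(x*(-y - z)) dy = (-x) dy, which multiplied by dx ∧ dz gives (x) dx ∧ dy ∧ dz
Collecting like 3-forms: d(omega) = (x) dx ∧ dy ∧ dz.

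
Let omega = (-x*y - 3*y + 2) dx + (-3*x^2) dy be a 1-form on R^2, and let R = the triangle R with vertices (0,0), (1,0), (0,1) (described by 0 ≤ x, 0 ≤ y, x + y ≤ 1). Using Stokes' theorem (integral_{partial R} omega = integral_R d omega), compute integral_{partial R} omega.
integral_(partial R) omega = 2/3

Stokes: integral_partial_R omega = integral_R d omega with d omega = (∂Q/∂x - ∂P/∂y) dx ∧ dy.
  ∂Q/∂x = -6*x
  ∂P/∂y = -x - 3
  integrand = ∂Q/∂x - ∂P/∂y = 3 - 5*x.
Integrating over R: integral_0^1 integral_0^{1-x} (3 - 5*x) dy dx = 2/3.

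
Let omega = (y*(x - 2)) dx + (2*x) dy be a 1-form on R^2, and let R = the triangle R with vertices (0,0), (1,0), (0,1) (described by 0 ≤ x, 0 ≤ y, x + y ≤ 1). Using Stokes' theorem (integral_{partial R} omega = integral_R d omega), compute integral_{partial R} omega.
integral_(partial R) omega = 11/6

Stokes: integral_partial_R omega = integral_R d omega with d omega = (∂Q/∂x - ∂P/∂y) dx ∧ dy.
  ∂Q/∂x = 2
  ∂P/∂y = x - 2
  integrand = ∂Q/∂x - ∂P/∂y = 4 - x.
Integrating over R: integral_0^1 integral_0^{1-x} (4 - x) dy dx = 11/6.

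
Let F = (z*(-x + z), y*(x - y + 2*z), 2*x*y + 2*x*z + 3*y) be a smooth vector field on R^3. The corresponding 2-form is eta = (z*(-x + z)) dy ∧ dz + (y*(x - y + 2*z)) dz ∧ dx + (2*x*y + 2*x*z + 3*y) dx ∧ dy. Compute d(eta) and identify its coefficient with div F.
d(eta) = (3*x - 2*y + z) dx ∧ dy ∧ dz; div F = 3*x - 2*y + z

For a 2-form in R^3 of the form above, applying d gives a 3-form with coefficient ∂P/∂x + ∂Q/∂y + ∂R/∂z:
  ∂P/∂x = -z
  ∂Q/∂y = x - 2*y + 2*z
  ∂R/∂z = 2*x
Sum = 3*x - 2*y + z, which is exactly div F.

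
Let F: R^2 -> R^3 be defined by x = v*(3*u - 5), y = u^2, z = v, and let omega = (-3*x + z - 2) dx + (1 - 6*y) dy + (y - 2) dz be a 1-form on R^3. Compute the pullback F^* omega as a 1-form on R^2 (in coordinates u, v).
F^* omega = (-12*u^3 - 27*u*v^2 + 2*u + 48*v^2 - 6*v) du + (-27*u^2*v + u^2 + 93*u*v - 6*u - 80*v + 8) dv

Using F^*(f dg) = (f ∘ F) d(g ∘ F), substitute each coordinate x_i by F_i(u, v) in f_i, and replace dx_i by d F_i = (∂F_i/∂u) du + (∂F_i/∂v) dv.
  For the x component: f_1(F) = -9*u*v + 16*v - 2; d F_1 = (3*v) du + (3*u - 5) dv
  For the y component: f_2(F) = 1 - 6*u^2; d F_2 = (2*u) du + (0) dv
  For the z component: f_3(F) = u^2 - 2; d F_3 = (0) du + (1) dv
Combining and collecting du, dv coefficients:
  coeff of du: -12*u^3 - 27*u*v^2 + 2*u + 48*v^2 - 6*v
  coeff of dv: -27*u^2*v + u^2 + 93*u*v - 6*u - 80*v + 8
F^* omega = (-12*u^3 - 27*u*v^2 + 2*u + 48*v^2 - 6*v) du + (-27*u^2*v + u^2 + 93*u*v - 6*u - 80*v + 8) dv.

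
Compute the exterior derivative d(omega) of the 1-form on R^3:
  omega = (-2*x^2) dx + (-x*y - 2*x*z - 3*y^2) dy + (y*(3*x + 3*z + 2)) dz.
d(omega) = (-y - 2*z) dx ∧ dy + (3*y) dx ∧ dz + (5*x + 3*z + 2) dy ∧ dz

For a 1-form omega = sum_i f_i dx_i, the exterior derivative is
  d(omega) = sum_{i < j} (∂f_j/∂x_i - ∂f_i/∂x_j) dx_i ∧ dx_j.
  coefficient of dx ∧ dy: ∂f_2/∂x - ∂f_1/∂y = ∂(-x*y - 2*x*z - 3*y^2)/∂x - ∂(-2*x^2)/∂y = -y - 2*z
  coefficient of dx ∧ dz: ∂f_3/∂x - ∂f_1/∂z = ∂(y*(3*x + 3*z + 2))/∂x - ∂(-2*x^2)/∂z = 3*y
  coefficient of dy ∧ dz: ∂f_3/∂y - ∂f_2/∂z = ∂(y*(3*x + 3*z + 2))/∂y - ∂(-x*y - 2*x*z - 3*y^2)/∂z = 5*x + 3*z + 2
Assembling: d(omega) = (-y - 2*z) dx ∧ dy + (3*y) dx ∧ dz + (5*x + 3*z + 2) dy ∧ dz.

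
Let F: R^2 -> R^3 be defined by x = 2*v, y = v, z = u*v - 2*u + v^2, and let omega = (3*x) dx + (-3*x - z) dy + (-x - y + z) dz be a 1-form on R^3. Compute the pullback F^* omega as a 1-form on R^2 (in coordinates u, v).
F^* omega = (u*v^2 - 4*u*v + 4*u + v^3 - 5*v^2 + 6*v) du + (u^2*v - 2*u^2 + 3*u*v^2 - 8*u*v + 2*u + 2*v^3 - 7*v^2 + 6*v) dv

Using F^*(f dg) = (f ∘ F) d(g ∘ F), substitute each coordinate x_i by F_i(u, v) in f_i, and replace dx_i by d F_i = (∂F_i/∂u) du + (∂F_i/∂v) dv.
  For the x component: f_1(F) = 6*v; d F_1 = (0) du + (2) dv
  For the y component: f_2(F) = -u*v + 2*u - v^2 - 6*v; d F_2 = (0) du + (1) dv
  For the z component: f_3(F) = u*v - 2*u + v^2 - 3*v; d F_3 = (v - 2) du + (u + 2*v) dv
Combining and collecting du, dv coefficients:
  coeff of du: u*v^2 - 4*u*v + 4*u + v^3 - 5*v^2 + 6*v
  coeff of dv: u^2*v - 2*u^2 + 3*u*v^2 - 8*u*v + 2*u + 2*v^3 - 7*v^2 + 6*v
F^* omega = (u*v^2 - 4*u*v + 4*u + v^3 - 5*v^2 + 6*v) du + (u^2*v - 2*u^2 + 3*u*v^2 - 8*u*v + 2*u + 2*v^3 - 7*v^2 + 6*v) dv.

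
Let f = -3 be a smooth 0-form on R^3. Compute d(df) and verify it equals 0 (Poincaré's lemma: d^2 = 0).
d(df) = 0

Step 1: df = sum_i (∂f/∂x_i) dx_i = (0) dx + (0) dy + (0) dz.
Step 2: Apply d again. Using the 1-form formula, the coefficient of dx ∧ dy in d(df) is ∂^2 f/∂x ∂y - ∂^2 f/∂y ∂x = (0) - (0) = 0 (equality of mixed partials for smooth f).
Similarly for dx ∧ dz and dy ∧ dz — all coefficients vanish. So d(df) = 0.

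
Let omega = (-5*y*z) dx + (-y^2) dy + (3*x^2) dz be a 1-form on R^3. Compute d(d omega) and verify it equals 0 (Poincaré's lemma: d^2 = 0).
d(d omega) = 0

Step 1: d omega = sum_{i<j} (∂f_j/∂x_i - ∂f_i/∂x_j) dx_i ∧ dx_j:
  coeff of dx ∧ dy: 5*z
  coeff of dx ∧ dz: 6*x + 5*y
  coeff of dy ∧ dz: 0
Step 2: Apply d again to each 2-form coefficient. The only possible 3-form in R^3 is dx ∧ dy ∧ dz, with coefficient
  ∂(coeff of dy∧dz)/∂x - ∂(coeff of dx∧dz)/∂y + ∂(coeff of dx∧dy)/∂z
  = ∂/∂x (0) - ∂/∂y (6*x + 5*y) + ∂/∂z (5*z).
Each of these terms simplifies to sums of mixed partials that cancel in pairs. The result is 0 (by equality of mixed partials for smooth functions — Schwarz / Clairaut).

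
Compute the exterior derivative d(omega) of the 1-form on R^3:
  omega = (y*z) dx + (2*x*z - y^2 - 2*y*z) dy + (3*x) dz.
d(omega) = (z) dx ∧ dy + (3 - y) dx ∧ dz + (-2*x + 2*y) dy ∧ dz

For a 1-form omega = sum_i f_i dx_i, the exterior derivative is
  d(omega) = sum_{i < j} (∂f_j/∂x_i - ∂f_i/∂x_j) dx_i ∧ dx_j.
  coefficient of dx ∧ dy: ∂f_2/∂x - ∂f_1/∂y = ∂(2*x*z - y^2 - 2*y*z)/∂x - ∂(y*z)/∂y = z
  coefficient of dx ∧ dz: ∂f_3/∂x - ∂f_1/∂z = ∂(3*x)/∂x - ∂(y*z)/∂z = 3 - y
  coefficient of dy ∧ dz: ∂f_3/∂y - ∂f_2/∂z = ∂(3*x)/∂y - ∂(2*x*z - y^2 - 2*y*z)/∂z = -2*x + 2*y
Assembling: d(omega) = (z) dx ∧ dy + (3 - y) dx ∧ dz + (-2*x + 2*y) dy ∧ dz.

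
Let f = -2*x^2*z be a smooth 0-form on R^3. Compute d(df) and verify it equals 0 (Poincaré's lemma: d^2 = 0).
d(df) = 0

Step 1: df = sum_i (∂f/∂x_i) dx_i = (-4*x*z) dx + (0) dy + (-2*x^2) dz.
Step 2: Apply d again. Using the 1-form formula, the coefficient of dx ∧ dy in d(df) is ∂^2 f/∂x ∂y - ∂^2 f/∂y ∂x = (0) - (0) = 0 (equality of mixed partials for smooth f).
Similarly for dx ∧ dz and dy ∧ dz — all coefficients vanish. So d(df) = 0.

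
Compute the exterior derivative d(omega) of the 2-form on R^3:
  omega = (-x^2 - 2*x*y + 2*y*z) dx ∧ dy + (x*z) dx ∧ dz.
d(omega) = (2*y) dx ∧ dy ∧ dz

For a 2-form omega = sum_{i<j} g_{ij} dx_i ∧ dx_j, the exterior derivative is
  d(omega) = sum_{i<j} d(g_{ij}) ∧ dx_i ∧ dx_j = sum_{i<j, k} (∂g_{ij}/∂x_k) dx_k ∧ dx_i ∧ dx_j.
Expand each term, using dx_k ∧ dx_i ∧ dx_j = sgn(permutation) dx_{(a)} ∧ dx_{(b)} ∧ dx_{(c)} with (a < b < c) sorted:
  d(-x^2 - 2*x*y + 2*y*z) includes (∂/∂z)(-x^2 - 2*x*y + 2*y*z) dz = (2*y) dz, which multiplied by dx ∧ dy gives (2*y) dx ∧ dy ∧ dz
Collecting like 3-forms: d(omega) = (2*y) dx ∧ dy ∧ dz.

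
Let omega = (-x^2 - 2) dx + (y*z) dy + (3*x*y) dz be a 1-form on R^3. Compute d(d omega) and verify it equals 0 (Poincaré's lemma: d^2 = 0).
d(d omega) = 0

Step 1: d omega = sum_{i<j} (∂f_j/∂x_i - ∂f_i/∂x_j) dx_i ∧ dx_j:
  coeff of dx ∧ dy: 0
  coeff of dx ∧ dz: 3*y
  coeff of dy ∧ dz: 3*x - y
Step 2: Apply d again to each 2-form coefficient. The only possible 3-form in R^3 is dx ∧ dy ∧ dz, with coefficient
  ∂(coeff of dy∧dz)/∂x - ∂(coeff of dx∧dz)/∂y + ∂(coeff of dx∧dy)/∂z
  = ∂/∂x (3*x - y) - ∂/∂y (3*y) + ∂/∂z (0).
Each of these terms simplifies to sums of mixed partials that cancel in pairs. The result is 0 (by equality of mixed partials for smooth functions — Schwarz / Clairaut).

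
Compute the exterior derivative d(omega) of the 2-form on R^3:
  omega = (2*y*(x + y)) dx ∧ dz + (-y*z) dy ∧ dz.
d(omega) = (-2*x - 4*y) dx ∧ dy ∧ dz

For a 2-form omega = sum_{i<j} g_{ij} dx_i ∧ dx_j, the exterior derivative is
  d(omega) = sum_{i<j} d(g_{ij}) ∧ dx_i ∧ dx_j = sum_{i<j, k} (∂g_{ij}/∂x_k) dx_k ∧ dx_i ∧ dx_j.
Expand each term, using dx_k ∧ dx_i ∧ dx_j = sgn(permutation) dx_{(a)} ∧ dx_{(b)} ∧ dx_{(c)} with (a < b < c) sorted:
  d(2*y*(x + y)) includes (∂/∂y)(2*y*(x + y)) dy = (2*x + 4*y) dy, which multiplied by dx ∧ dz gives (-2*x - 4*y) dx ∧ dy ∧ dz
Collecting like 3-forms: d(omega) = (-2*x - 4*y) dx ∧ dy ∧ dz.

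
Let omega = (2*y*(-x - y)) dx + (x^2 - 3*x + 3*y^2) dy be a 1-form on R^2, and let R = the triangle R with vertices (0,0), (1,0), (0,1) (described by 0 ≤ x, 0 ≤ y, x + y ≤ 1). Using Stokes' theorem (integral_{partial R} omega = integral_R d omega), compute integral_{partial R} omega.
integral_(partial R) omega = -1/6

Stokes: integral_partial_R omega = integral_R d omega with d omega = (∂Q/∂x - ∂P/∂y) dx ∧ dy.
  ∂Q/∂x = 2*x - 3
  ∂P/∂y = -2*x - 4*y
  integrand = ∂Q/∂x - ∂P/∂y = 4*x + 4*y - 3.
Integrating over R: integral_0^1 integral_0^{1-x} (4*x + 4*y - 3) dy dx = -1/6.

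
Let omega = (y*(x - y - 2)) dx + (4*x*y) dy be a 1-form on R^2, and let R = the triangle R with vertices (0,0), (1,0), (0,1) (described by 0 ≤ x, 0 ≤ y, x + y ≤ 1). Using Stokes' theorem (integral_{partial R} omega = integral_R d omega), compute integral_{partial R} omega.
integral_(partial R) omega = 11/6

Stokes: integral_partial_R omega = integral_R d omega with d omega = (∂Q/∂x - ∂P/∂y) dx ∧ dy.
  ∂Q/∂x = 4*y
  ∂P/∂y = x - 2*y - 2
  integrand = ∂Q/∂x - ∂P/∂y = -x + 6*y + 2.
Integrating over R: integral_0^1 integral_0^{1-x} (-x + 6*y + 2) dy dx = 11/6.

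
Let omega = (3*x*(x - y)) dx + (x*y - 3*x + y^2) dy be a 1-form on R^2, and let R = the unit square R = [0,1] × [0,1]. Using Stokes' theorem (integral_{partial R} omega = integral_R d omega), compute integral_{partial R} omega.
integral_(partial R) omega = -1

Stokes: integral_partial_R omega = integral_R d omega with d omega = (∂Q/∂x - ∂P/∂y) dx ∧ dy.
  ∂Q/∂x = y - 3
  ∂P/∂y = -3*x
  integrand = ∂Q/∂x - ∂P/∂y = 3*x + y - 3.
Integrating over R: integral_0^1 integral_0^1 (3*x + y - 3) dx dy = -1.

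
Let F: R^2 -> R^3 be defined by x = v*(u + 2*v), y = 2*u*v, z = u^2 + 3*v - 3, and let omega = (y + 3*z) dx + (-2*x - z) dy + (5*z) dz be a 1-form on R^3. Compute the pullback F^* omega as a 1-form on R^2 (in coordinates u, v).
F^* omega = (10*u^3 + u^2*v - 2*u*v^2 + 30*u*v - 30*u - 8*v^3 + 3*v^2 - 3*v) du + (u^3 + 10*u^2*v + 15*u^2 + 3*u*v - 3*u + 36*v^2 + 9*v - 45) dv

Using F^*(f dg) = (f ∘ F) d(g ∘ F), substitute each coordinate x_i by F_i(u, v) in f_i, and replace dx_i by d F_i = (∂F_i/∂u) du + (∂F_i/∂v) dv.
  For the x component: f_1(F) = 3*u^2 + 2*u*v + 9*v - 9; d F_1 = (v) du + (u + 4*v) dv
  For the y component: f_2(F) = -u^2 - 2*u*v - 4*v^2 - 3*v + 3; d F_2 = (2*v) du + (2*u) dv
  For the z component: f_3(F) = 5*u^2 + 15*v - 15; d F_3 = (2*u) du + (3) dv
Combining and collecting du, dv coefficients:
  coeff of du: 10*u^3 + u^2*v - 2*u*v^2 + 30*u*v - 30*u - 8*v^3 + 3*v^2 - 3*v
  coeff of dv: u^3 + 10*u^2*v + 15*u^2 + 3*u*v - 3*u + 36*v^2 + 9*v - 45
F^* omega = (10*u^3 + u^2*v - 2*u*v^2 + 30*u*v - 30*u - 8*v^3 + 3*v^2 - 3*v) du + (u^3 + 10*u^2*v + 15*u^2 + 3*u*v - 3*u + 36*v^2 + 9*v - 45) dv.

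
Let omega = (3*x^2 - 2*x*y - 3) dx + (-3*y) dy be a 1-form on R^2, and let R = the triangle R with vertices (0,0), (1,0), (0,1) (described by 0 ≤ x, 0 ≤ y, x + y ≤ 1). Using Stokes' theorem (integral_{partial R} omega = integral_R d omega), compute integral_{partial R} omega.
integral_(partial R) omega = 1/3

Stokes: integral_partial_R omega = integral_R d omega with d omega = (∂Q/∂x - ∂P/∂y) dx ∧ dy.
  ∂Q/∂x = 0
  ∂P/∂y = -2*x
  integrand = ∂Q/∂x - ∂P/∂y = 2*x.
Integrating over R: integral_0^1 integral_0^{1-x} (2*x) dy dx = 1/3.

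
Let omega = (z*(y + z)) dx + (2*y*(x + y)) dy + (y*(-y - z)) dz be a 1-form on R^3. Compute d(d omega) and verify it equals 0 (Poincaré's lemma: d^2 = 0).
d(d omega) = 0

Step 1: d omega = sum_{i<j} (∂f_j/∂x_i - ∂f_i/∂x_j) dx_i ∧ dx_j:
  coeff of dx ∧ dy: 2*y - z
  coeff of dx ∧ dz: -y - 2*z
  coeff of dy ∧ dz: -2*y - z
Step 2: Apply d again to each 2-form coefficient. The only possible 3-form in R^3 is dx ∧ dy ∧ dz, with coefficient
  ∂(coeff of dy∧dz)/∂x - ∂(coeff of dx∧dz)/∂y + ∂(coeff of dx∧dy)/∂z
  = ∂/∂x (-2*y - z) - ∂/∂y (-y - 2*z) + ∂/∂z (2*y - z).
Each of these terms simplifies to sums of mixed partials that cancel in pairs. The result is 0 (by equality of mixed partials for smooth functions — Schwarz / Clairaut).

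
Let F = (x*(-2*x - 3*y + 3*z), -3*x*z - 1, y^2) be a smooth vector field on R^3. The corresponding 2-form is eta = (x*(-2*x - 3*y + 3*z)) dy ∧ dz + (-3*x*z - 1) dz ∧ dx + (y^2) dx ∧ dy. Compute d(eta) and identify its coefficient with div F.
d(eta) = (-4*x - 3*y + 3*z) dx ∧ dy ∧ dz; div F = -4*x - 3*y + 3*z

For a 2-form in R^3 of the form above, applying d gives a 3-form with coefficient ∂P/∂x + ∂Q/∂y + ∂R/∂z:
  ∂P/∂x = -4*x - 3*y + 3*z
  ∂Q/∂y = 0
  ∂R/∂z = 0
Sum = -4*x - 3*y + 3*z, which is exactly div F.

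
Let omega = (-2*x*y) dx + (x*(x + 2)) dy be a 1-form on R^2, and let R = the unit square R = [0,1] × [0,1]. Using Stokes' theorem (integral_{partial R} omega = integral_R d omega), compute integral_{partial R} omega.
integral_(partial R) omega = 4

Stokes: integral_partial_R omega = integral_R d omega with d omega = (∂Q/∂x - ∂P/∂y) dx ∧ dy.
  ∂Q/∂x = 2*x + 2
  ∂P/∂y = -2*x
  integrand = ∂Q/∂x - ∂P/∂y = 4*x + 2.
Integrating over R: integral_0^1 integral_0^1 (4*x + 2) dx dy = 4.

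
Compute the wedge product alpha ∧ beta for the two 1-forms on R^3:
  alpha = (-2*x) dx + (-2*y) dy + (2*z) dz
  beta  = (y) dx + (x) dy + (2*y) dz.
alpha ∧ beta = (-2*x^2 + 2*y^2) dx ∧ dy + (-2*y*(2*x + z)) dx ∧ dz + (-2*x*z - 4*y^2) dy ∧ dz

Distribute the wedge, using dx_i ∧ dx_j = -dx_j ∧ dx_i and dx_i ∧ dx_i = 0. For each pair (i, j) with i < j, the coefficient of dx_i ∧ dx_j in alpha ∧ beta is (alpha_i * beta_j - alpha_j * beta_i). Collecting: alpha ∧ beta = (-2*x^2 + 2*y^2) dx ∧ dy + (-2*y*(2*x + z)) dx ∧ dz + (-2*x*z - 4*y^2) dy ∧ dz.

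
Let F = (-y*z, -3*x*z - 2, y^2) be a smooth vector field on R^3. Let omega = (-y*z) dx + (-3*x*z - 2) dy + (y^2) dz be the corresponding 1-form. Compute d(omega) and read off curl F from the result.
d(omega) = (3*x + 2*y) dy ∧ dz + (-y) dz ∧ dx + (-2*z) dx ∧ dy; curl F = (3*x + 2*y, -y, -2*z)

d omega = sum_{i<j} (∂f_j/∂x_i - ∂f_i/∂x_j) dx_i ∧ dx_j. Under the identification (dy ∧ dz, dz ∧ dx, dx ∧ dy) ↔ (e_x, e_y, e_z), the coefficients are exactly the components of curl F. Compute:
  ∂R/∂y - ∂Q/∂z = (2*y) - (-3*x) = 3*x + 2*y
  ∂P/∂z - ∂R/∂x = (-y) - (0) = -y
  ∂Q/∂x - ∂P/∂y = (-3*z) - (-z) = -2*z.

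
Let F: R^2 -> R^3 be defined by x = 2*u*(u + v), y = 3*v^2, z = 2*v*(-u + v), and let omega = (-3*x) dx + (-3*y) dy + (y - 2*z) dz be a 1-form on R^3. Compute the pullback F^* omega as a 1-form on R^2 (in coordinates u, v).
F^* omega = (-24*u^3 - 36*u^2*v - 20*u*v^2 + 2*v^3) du + (-12*u^3 - 20*u^2*v + 18*u*v^2 - 58*v^3) dv

Using F^*(f dg) = (f ∘ F) d(g ∘ F), substitute each coordinate x_i by F_i(u, v) in f_i, and replace dx_i by d F_i = (∂F_i/∂u) du + (∂F_i/∂v) dv.
  For the x component: f_1(F) = 6*u*(-u - v); d F_1 = (4*u + 2*v) du + (2*u) dv
  For the y component: f_2(F) = -9*v^2; d F_2 = (0) du + (6*v) dv
  For the z component: f_3(F) = v*(4*u - v); d F_3 = (-2*v) du + (-2*u + 4*v) dv
Combining and collecting du, dv coefficients:
  coeff of du: -24*u^3 - 36*u^2*v - 20*u*v^2 + 2*v^3
  coeff of dv: -12*u^3 - 20*u^2*v + 18*u*v^2 - 58*v^3
F^* omega = (-24*u^3 - 36*u^2*v - 20*u*v^2 + 2*v^3) du + (-12*u^3 - 20*u^2*v + 18*u*v^2 - 58*v^3) dv.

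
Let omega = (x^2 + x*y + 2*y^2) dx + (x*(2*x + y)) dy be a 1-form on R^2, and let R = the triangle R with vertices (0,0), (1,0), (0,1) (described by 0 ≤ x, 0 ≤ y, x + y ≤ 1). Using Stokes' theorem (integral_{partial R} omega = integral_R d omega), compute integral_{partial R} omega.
integral_(partial R) omega = 0

Stokes: integral_partial_R omega = integral_R d omega with d omega = (∂Q/∂x - ∂P/∂y) dx ∧ dy.
  ∂Q/∂x = 4*x + y
  ∂P/∂y = x + 4*y
  integrand = ∂Q/∂x - ∂P/∂y = 3*x - 3*y.
Integrating over R: integral_0^1 integral_0^{1-x} (3*x - 3*y) dy dx = 0.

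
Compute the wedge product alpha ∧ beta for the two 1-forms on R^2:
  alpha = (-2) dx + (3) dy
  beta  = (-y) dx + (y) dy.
alpha ∧ beta = (y) dx ∧ dy

Distribute the wedge, using dx_i ∧ dx_j = -dx_j ∧ dx_i and dx_i ∧ dx_i = 0. For each pair (i, j) with i < j, the coefficient of dx_i ∧ dx_j in alpha ∧ beta is (alpha_i * beta_j - alpha_j * beta_i). Collecting: alpha ∧ beta = (y) dx ∧ dy.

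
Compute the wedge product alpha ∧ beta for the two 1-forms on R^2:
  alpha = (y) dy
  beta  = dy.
alpha ∧ beta = 0

Distribute the wedge, using dx_i ∧ dx_j = -dx_j ∧ dx_i and dx_i ∧ dx_i = 0. For each pair (i, j) with i < j, the coefficient of dx_i ∧ dx_j in alpha ∧ beta is (alpha_i * beta_j - alpha_j * beta_i). Collecting: alpha ∧ beta = 0.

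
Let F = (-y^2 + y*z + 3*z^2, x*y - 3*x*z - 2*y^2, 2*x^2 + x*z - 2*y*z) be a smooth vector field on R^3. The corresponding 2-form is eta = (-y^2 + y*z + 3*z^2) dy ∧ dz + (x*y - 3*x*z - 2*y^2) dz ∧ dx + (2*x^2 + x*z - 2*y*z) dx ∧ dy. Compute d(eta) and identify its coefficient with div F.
d(eta) = (2*x - 6*y) dx ∧ dy ∧ dz; div F = 2*x - 6*y

For a 2-form in R^3 of the form above, applying d gives a 3-form with coefficient ∂P/∂x + ∂Q/∂y + ∂R/∂z:
  ∂P/∂x = 0
  ∂Q/∂y = x - 4*y
  ∂R/∂z = x - 2*y
Sum = 2*x - 6*y, which is exactly div F.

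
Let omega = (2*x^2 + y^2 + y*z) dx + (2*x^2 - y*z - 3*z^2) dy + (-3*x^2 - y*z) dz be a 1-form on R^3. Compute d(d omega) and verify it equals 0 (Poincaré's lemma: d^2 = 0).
d(d omega) = 0

Step 1: d omega = sum_{i<j} (∂f_j/∂x_i - ∂f_i/∂x_j) dx_i ∧ dx_j:
  coeff of dx ∧ dy: 4*x - 2*y - z
  coeff of dx ∧ dz: -6*x - y
  coeff of dy ∧ dz: y + 5*z
Step 2: Apply d again to each 2-form coefficient. The only possible 3-form in R^3 is dx ∧ dy ∧ dz, with coefficient
  ∂(coeff of dy∧dz)/∂x - ∂(coeff of dx∧dz)/∂y + ∂(coeff of dx∧dy)/∂z
  = ∂/∂x (y + 5*z) - ∂/∂y (-6*x - y) + ∂/∂z (4*x - 2*y - z).
Each of these terms simplifies to sums of mixed partials that cancel in pairs. The result is 0 (by equality of mixed partials for smooth functions — Schwarz / Clairaut).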